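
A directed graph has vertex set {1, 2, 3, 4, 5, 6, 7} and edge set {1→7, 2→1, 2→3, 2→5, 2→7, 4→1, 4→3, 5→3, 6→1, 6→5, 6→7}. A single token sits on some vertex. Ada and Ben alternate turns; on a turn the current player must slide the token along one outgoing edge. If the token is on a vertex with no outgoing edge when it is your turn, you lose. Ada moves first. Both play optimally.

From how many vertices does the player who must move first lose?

Build the W/L table. Terminal = L. A non-terminal position is W if it has a move to some L; otherwise it is L.
Every edge goes from a vertex to one that appears earlier in the order 3, 7, 1, 5, 6, 4, 2, so processing vertices in that order labels each vertex after all of its successors.
3: no outgoing edge → L
7: no outgoing edge → L
1: reaches L-position 7 → W
5: reaches L-position 3 → W
6: reaches L-position 7 → W
4: reaches L-position 3 → W
2: reaches L-position 7 → W
The L vertices are 3, 7; that is 2 in all.

2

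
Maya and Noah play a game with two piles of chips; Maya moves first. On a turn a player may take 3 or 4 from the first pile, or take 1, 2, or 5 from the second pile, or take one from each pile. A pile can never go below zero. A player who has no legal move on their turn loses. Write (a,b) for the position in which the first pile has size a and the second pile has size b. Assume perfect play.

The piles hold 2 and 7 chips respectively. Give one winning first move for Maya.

Compute win/loss labels from the base case upward. A position with no move is L. Any other position is W if it can reach an L in one move, else L.
No move ever increases a pile, so every position that can arise here has a ≤ 2 and b ≤ 7; it is enough to label the cells with 0 ≤ a ≤ 2 and 0 ≤ b ≤ 7.
Every move lowers a or b (never raises either), so fill the grid row by row in increasing a, and left to right within a row: each cell's successors are then already labelled.
      b=0  b=1  b=2  b=3  b=4  b=5  b=6  b=7
a=0:    L    W    W    L    W    W    L    W
a=1:    L    W    W    L    W    W    L    W
a=2:    L    W    W    L    W    W    L    W
Cells with no legal move (terminal, hence L): (0,0), (1,0), (2,0).
The remaining L cells, each justified by listing all of its moves:
(0,3): only reaches (0,2)(W), (0,1)(W), all W → L
(0,6): only reaches (0,5)(W), (0,4)(W), (0,1)(W), all W → L
(1,3): only reaches (1,2)(W), (1,1)(W), (0,2)(W), all W → L
(1,6): only reaches (1,5)(W), (1,4)(W), (1,1)(W), (0,5)(W), all W → L
(2,3): only reaches (2,2)(W), (2,1)(W), (1,2)(W), all W → L
(2,6): only reaches (2,5)(W), (2,4)(W), (2,1)(W), (1,5)(W), all W → L
Every other cell has at least one move into one of the L cells above, so it is W.
From (2,7), the L positions reachable in one move are: (2,6), (1,6). Any move reaching one of these is winning.

Move to (2,6).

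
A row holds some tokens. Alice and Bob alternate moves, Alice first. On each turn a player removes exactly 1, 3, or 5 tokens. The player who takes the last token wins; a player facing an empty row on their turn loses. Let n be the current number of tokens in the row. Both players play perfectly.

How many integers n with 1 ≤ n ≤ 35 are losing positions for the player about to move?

17

Work bottom-up. With no move the player to move loses. Otherwise the position is W if at least one move leads to an L position for the opponent, and L if every move leads to a W.
n=0: no move → L
n=1: W (go to 0, an L position)
n=2: L (sole option 1(W) is W)
n=3: W (go to 2, an L position)
n=4: L (options 3(W), 1(W) are all W)
n=5: W (go to 4, an L position)
n=6: L (options 5(W), 3(W), 1(W) are all W)
n=7: W (go to 6, an L position)
n=8: L (options 7(W), 5(W), 3(W) are all W)
n=9: W (go to 8, an L position)
n=10: L (options 9(W), 7(W), 5(W) are all W)
n=11: W (go to 10, an L position)
n=12: L (options 11(W), 9(W), 7(W) are all W)
n=13: W (go to 12, an L position)
n=14: L (options 13(W), 11(W), 9(W) are all W)
n=15: W (go to 14, an L position)
n=16: L (options 15(W), 13(W), 11(W) are all W)
n=17: W (go to 16, an L position)
n=18: L (options 17(W), 15(W), 13(W) are all W)
n=19: W (go to 18, an L position)
n=20: L (options 19(W), 17(W), 15(W) are all W)
n=21: W (go to 20, an L position)
n=22: L (options 21(W), 19(W), 17(W) are all W)
n=23: W (go to 22, an L position)
n=24: L (options 23(W), 21(W), 19(W) are all W)
n=25: W (go to 24, an L position)
n=26: L (options 25(W), 23(W), 21(W) are all W)
n=27: W (go to 26, an L position)
n=28: L (options 27(W), 25(W), 23(W) are all W)
n=29: W (go to 28, an L position)
n=30: L (options 29(W), 27(W), 25(W) are all W)
n=31: W (go to 30, an L position)
n=32: L (options 31(W), 29(W), 27(W) are all W)
n=33: W (go to 32, an L position)
n=34: L (options 33(W), 31(W), 29(W) are all W)
n=35: W (go to 34, an L position)
L entries with 1 ≤ n ≤ 35 (n=0 is outside the asked range and is not counted): n = 2, 4, 6, 8, 10, 12, 14, 16, 18, 20, 22, 24, 26, 28, 30, 32, 34; that makes 17.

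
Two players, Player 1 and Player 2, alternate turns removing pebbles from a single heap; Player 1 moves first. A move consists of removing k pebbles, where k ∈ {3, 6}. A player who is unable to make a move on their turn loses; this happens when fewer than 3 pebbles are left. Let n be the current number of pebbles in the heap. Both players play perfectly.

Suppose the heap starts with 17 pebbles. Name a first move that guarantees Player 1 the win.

Remove 6, leaving 11.

Use the standard recursion: the mover loses at a terminal position; elsewhere, the mover wins exactly when some move hands the opponent an L position.
n=0: no move → L
n=1: no move → L
n=2: no move → L
n=3: can move to 0, which is L ⇒ W
n=4: can move to 1, which is L ⇒ W
n=5: can move to 2, which is L ⇒ W
n=6: can move to 0, which is L ⇒ W
n=7: can move to 1, which is L ⇒ W
n=8: can move to 2, which is L ⇒ W
n=9: moves to 6(W), 3(W); every one is W ⇒ L
n=10: moves to 7(W), 4(W); every one is W ⇒ L
n=11: moves to 8(W), 5(W); every one is W ⇒ L
n=12: can move to 9, which is L ⇒ W
n=13: can move to 10, which is L ⇒ W
n=14: can move to 11, which is L ⇒ W
n=15: can move to 9, which is L ⇒ W
n=16: can move to 10, which is L ⇒ W
n=17: can move to 11, which is L ⇒ W
From 17, the L positions reachable in one move are: 11.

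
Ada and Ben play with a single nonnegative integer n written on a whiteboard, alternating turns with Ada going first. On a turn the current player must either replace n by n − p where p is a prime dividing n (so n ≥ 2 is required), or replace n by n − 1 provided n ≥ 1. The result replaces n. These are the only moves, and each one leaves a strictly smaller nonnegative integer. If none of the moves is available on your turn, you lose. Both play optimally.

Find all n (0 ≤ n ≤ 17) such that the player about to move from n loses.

0, 4, 8, 12, 16

Compute win/loss labels from the base case upward. A position with no move is L. Any other position is W if it can reach an L in one move, else L.
n=0: no move → L
n=1: can move to 0, which is L ⇒ W
n=2: can move to 0, which is L ⇒ W
n=3: can move to 0, which is L ⇒ W
n=4: moves to 2(W), 3(W); every one is W ⇒ L
n=5: can move to 0, which is L ⇒ W
n=6: can move to 4, which is L ⇒ W
n=7: can move to 0, which is L ⇒ W
n=8: moves to 6(W), 7(W); every one is W ⇒ L
n=9: can move to 8, which is L ⇒ W
n=10: can move to 8, which is L ⇒ W
n=11: can move to 0, which is L ⇒ W
n=12: moves to 9(W), 10(W), 11(W); every one is W ⇒ L
n=13: can move to 0, which is L ⇒ W
n=14: can move to 12, which is L ⇒ W
n=15: can move to 12, which is L ⇒ W
n=16: moves to 14(W), 15(W); every one is W ⇒ L
n=17: can move to 0, which is L ⇒ W
The losing starting values of n are exactly the entries labelled L in this table (5 of them).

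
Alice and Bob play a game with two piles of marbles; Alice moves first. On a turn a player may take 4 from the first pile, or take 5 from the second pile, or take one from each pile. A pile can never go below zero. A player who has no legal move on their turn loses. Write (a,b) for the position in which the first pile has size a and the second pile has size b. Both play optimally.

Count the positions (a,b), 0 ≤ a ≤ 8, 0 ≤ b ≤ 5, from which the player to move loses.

Label each position W (a win for the player to move) or L (a loss). A position with no legal move is L; any other position is W exactly when some move reaches an L, and L when every move reaches a W.
Every move lowers a or b (never raises either), so fill the grid row by row in increasing a, and left to right within a row: each cell's successors are then already labelled.
      b=0  b=1  b=2  b=3  b=4  b=5
a=0:    L    L    L    L    L    W
a=1:    L    W    W    W    W    W
a=2:    L    W    L    L    L    W
a=3:    L    W    L    W    W    W
a=4:    W    W    W    W    W    L
a=5:    W    L    L    L    L    L
a=6:    W    L    W    W    W    W
a=7:    W    L    W    L    L    L
a=8:    L    L    W    L    W    W
Cells with no legal move (terminal, hence L): (0,0), (0,1), (0,2), (0,3), (0,4), (1,0), (2,0), (3,0).
The remaining L cells, each justified by listing all of its moves:
(2,2): →(1,1)(W) only, which is W, so L
(2,3): →(1,2)(W) only, which is W, so L
(2,4): →(1,3)(W) only, which is W, so L
(3,2): →(2,1)(W) only, which is W, so L
(4,5): →(0,5)(W), (4,0)(W), (3,4)(W) — all W, so L
(5,1): →(1,1)(W), (4,0)(W) — all W, so L
(5,2): →(1,2)(W), (4,1)(W) — all W, so L
(5,3): →(1,3)(W), (4,2)(W) — all W, so L
(5,4): →(1,4)(W), (4,3)(W) — all W, so L
(5,5): →(1,5)(W), (5,0)(W), (4,4)(W) — all W, so L
(6,1): →(2,1)(W), (5,0)(W) — all W, so L
(7,1): →(3,1)(W), (6,0)(W) — all W, so L
(7,3): →(3,3)(W), (6,2)(W) — all W, so L
(7,4): →(3,4)(W), (6,3)(W) — all W, so L
(7,5): →(3,5)(W), (7,0)(W), (6,4)(W) — all W, so L
(8,0): →(4,0)(W) only, which is W, so L
(8,1): →(4,1)(W), (7,0)(W) — all W, so L
(8,3): →(4,3)(W), (7,2)(W) — all W, so L
Every other cell has at least one move into one of the L cells above, so it is W.
L cells per row: a=0: 5, a=1: 1, a=2: 4, a=3: 2, a=4: 1, a=5: 5, a=6: 1, a=7: 4, a=8: 3; total 26.

26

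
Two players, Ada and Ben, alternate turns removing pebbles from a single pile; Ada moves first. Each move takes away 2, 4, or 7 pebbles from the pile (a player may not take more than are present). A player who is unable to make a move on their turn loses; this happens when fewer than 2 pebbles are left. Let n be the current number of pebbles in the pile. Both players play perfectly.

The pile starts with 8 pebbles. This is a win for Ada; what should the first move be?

Remove 2, leaving 6.

Classify positions by backward induction: terminal positions (no move available) are L. From any other position, the mover wins iff some move reaches an L.
n=0: no move → L
n=1: no move → L
n=2: reaches L-position 0 → W
n=3: reaches L-position 1 → W
n=4: reaches L-position 0 → W
n=5: reaches L-position 1 → W
n=6: only reaches 4(W), 2(W), all W → L
n=7: reaches L-position 0 → W
n=8: reaches L-position 6 → W
From 8, the L positions reachable in one move are: 6, 1. Any move reaching one of these is winning.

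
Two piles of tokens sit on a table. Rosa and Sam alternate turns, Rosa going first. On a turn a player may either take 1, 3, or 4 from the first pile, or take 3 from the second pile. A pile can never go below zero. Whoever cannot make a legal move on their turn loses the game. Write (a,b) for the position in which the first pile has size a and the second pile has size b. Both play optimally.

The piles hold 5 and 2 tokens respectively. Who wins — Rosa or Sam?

Use the standard recursion: the mover loses at a terminal position; elsewhere, the mover wins exactly when some move hands the opponent an L position.
No move ever increases a pile, so every position that can arise here has a ≤ 5 and b ≤ 2; it is enough to label the cells with 0 ≤ a ≤ 5 and 0 ≤ b ≤ 2.
Every move lowers a or b (never raises either), so fill the grid row by row in increasing a, and left to right within a row: each cell's successors are then already labelled.
      b=0  b=1  b=2
a=0:    L    L    L
a=1:    W    W    W
a=2:    L    L    L
a=3:    W    W    W
a=4:    W    W    W
a=5:    W    W    W
Cells with no legal move (terminal, hence L): (0,0), (0,1), (0,2).
The remaining L cells, each justified by listing all of its moves:
(2,0): →(1,0)(W) only, which is W, so L
(2,1): →(1,1)(W) only, which is W, so L
(2,2): →(1,2)(W) only, which is W, so L
Every other cell has at least one move into one of the L cells above, so it is W.
The starting position (5,2) is W: Rosa should move to (2,2), handing over an L position.

Rosa wins.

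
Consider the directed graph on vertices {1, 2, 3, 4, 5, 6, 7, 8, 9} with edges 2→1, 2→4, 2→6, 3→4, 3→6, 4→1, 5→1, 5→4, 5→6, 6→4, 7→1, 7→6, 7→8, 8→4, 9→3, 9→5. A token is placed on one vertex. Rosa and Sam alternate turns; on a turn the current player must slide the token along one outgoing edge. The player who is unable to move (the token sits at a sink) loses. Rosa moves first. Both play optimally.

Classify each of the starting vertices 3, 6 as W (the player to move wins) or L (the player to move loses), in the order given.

Compute win/loss labels from the base case upward. A position with no move is L. Any other position is W if it can reach an L in one move, else L.
Every edge goes from a vertex to one that appears earlier in the order 1, 4, 6, 3, 8, 5, 9, 7, 2, so processing vertices in that order labels each vertex after all of its successors.
1: no outgoing edge → L
4: reaches L-position 1 → W
6: only reaches 4(W), which is W → L
3: reaches L-position 6 → W
8: only reaches 4(W), which is W → L
5: reaches L-position 6 → W
9: only reaches 5(W), 3(W), all W → L
7: reaches L-position 8 → W
2: reaches L-position 6 → W

3: W, 6: L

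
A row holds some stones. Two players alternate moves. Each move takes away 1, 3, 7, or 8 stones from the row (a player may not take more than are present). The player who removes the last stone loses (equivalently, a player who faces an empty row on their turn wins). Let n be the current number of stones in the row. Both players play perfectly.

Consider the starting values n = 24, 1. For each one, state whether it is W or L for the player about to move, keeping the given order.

24: W, 1: L

Compute win/loss labels from the base case upward. A position with no move is W. Any other position is W if it can reach an L in one move, else L.
n=0: no move; the opponent has just taken the last stone and therefore loses → W
n=1: L (sole option 0(W) is W)
n=2: W (go to 1, an L position)
n=3: L (options 2(W), 0(W) are all W)
n=4: W (go to 3, an L position)
n=5: L (options 4(W), 2(W) are all W)
n=6: W (go to 5, an L position)
n=7: L (options 6(W), 4(W), 0(W) are all W)
n=8: W (go to 7, an L position)
n=9: W (go to 1, an L position)
n=10: W (go to 7, an L position)
n=11: W (go to 3, an L position)
n=12: W (go to 5, an L position)
n=13: W (go to 5, an L position)
n=14: W (go to 7, an L position)
n=15: W (go to 7, an L position)
n=16: L (options 15(W), 13(W), 9(W), 8(W) are all W)
n=17: W (go to 16, an L position)
n=18: L (options 17(W), 15(W), 11(W), 10(W) are all W)
n=19: W (go to 18, an L position)
n=20: L (options 19(W), 17(W), 13(W), 12(W) are all W)
n=21: W (go to 20, an L position)
n=22: L (options 21(W), 19(W), 15(W), 14(W) are all W)
n=23: W (go to 22, an L position)
n=24: W (go to 16, an L position)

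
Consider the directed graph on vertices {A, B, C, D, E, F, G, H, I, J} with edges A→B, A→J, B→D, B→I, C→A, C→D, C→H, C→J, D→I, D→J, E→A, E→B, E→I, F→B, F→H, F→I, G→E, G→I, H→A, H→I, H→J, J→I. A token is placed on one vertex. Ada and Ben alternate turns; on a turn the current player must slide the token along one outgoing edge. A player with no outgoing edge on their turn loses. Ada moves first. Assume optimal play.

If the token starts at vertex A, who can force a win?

Use the standard recursion: the mover loses at a terminal position; elsewhere, the mover wins exactly when some move hands the opponent an L position.
Every edge goes from a vertex to one that appears earlier in the order I, J, D, B, A, H, F, E, G, C, so processing vertices in that order labels each vertex after all of its successors.
I: no outgoing edge → L
J: reaches L-position I → W
D: reaches L-position I → W
B: reaches L-position I → W
A: only reaches B(W), J(W), all W → L
H: reaches L-position A → W
F: reaches L-position I → W
E: reaches L-position A → W
G: reaches L-position I → W
C: reaches L-position A → W
The starting position A is L: whatever Ada does, the opponent receives a W position.

Ben wins.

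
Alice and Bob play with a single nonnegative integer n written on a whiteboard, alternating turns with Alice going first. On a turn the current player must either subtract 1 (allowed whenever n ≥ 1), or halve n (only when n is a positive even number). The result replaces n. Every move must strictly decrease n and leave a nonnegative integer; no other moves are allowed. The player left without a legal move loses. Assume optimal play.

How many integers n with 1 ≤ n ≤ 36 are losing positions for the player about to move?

Use the standard recursion: the mover loses at a terminal position; elsewhere, the mover wins exactly when some move hands the opponent an L position.
n=0: no move → L
n=1: →0(L), so W
n=2: →1(W) only, which is W, so L
n=3: →2(L), so W
n=4: →2(L), so W
n=5: →4(W) only, which is W, so L
n=6: →5(L), so W
n=7: →6(W) only, which is W, so L
n=8: →7(L), so W
n=9: →8(W) only, which is W, so L
n=10: →5(L), so W
n=11: →10(W) only, which is W, so L
n=12: →11(L), so W
n=13: →12(W) only, which is W, so L
n=14: →7(L), so W
n=15: →14(W) only, which is W, so L
n=16: →15(L), so W
n=17: →16(W) only, which is W, so L
n=18: →9(L), so W
n=19: →18(W) only, which is W, so L
n=20: →19(L), so W
n=21: →20(W) only, which is W, so L
n=22: →11(L), so W
n=23: →22(W) only, which is W, so L
n=24: →23(L), so W
n=25: →24(W) only, which is W, so L
n=26: →13(L), so W
n=27: →26(W) only, which is W, so L
n=28: →27(L), so W
n=29: →28(W) only, which is W, so L
n=30: →15(L), so W
n=31: →30(W) only, which is W, so L
n=32: →31(L), so W
n=33: →32(W) only, which is W, so L
n=34: →17(L), so W
n=35: →34(W) only, which is W, so L
n=36: →35(L), so W
L entries with 1 ≤ n ≤ 36 (n=0 is outside the asked range and is not counted): n = 2, 5, 7, 9, 11, 13, 15, 17, 19, 21, 23, 25, 27, 29, 31, 33, 35; that makes 17.

17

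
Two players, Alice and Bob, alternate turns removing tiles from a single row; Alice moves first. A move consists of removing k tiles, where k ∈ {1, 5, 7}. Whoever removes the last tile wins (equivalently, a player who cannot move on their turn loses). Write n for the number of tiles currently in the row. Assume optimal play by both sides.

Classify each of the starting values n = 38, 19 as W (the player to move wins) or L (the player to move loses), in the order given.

38: L, 19: W

Work bottom-up. With no move the player to move loses. Otherwise the position is W if at least one move leads to an L position for the opponent, and L if every move leads to a W.
n=0: no move → L
n=1: W (go to 0, an L position)
n=2: L (sole option 1(W) is W)
n=3: W (go to 2, an L position)
n=4: L (sole option 3(W) is W)
n=5: W (go to 4, an L position)
n=6: L (options 5(W), 1(W) are all W)
n=7: W (go to 6, an L position)
n=8: L (options 7(W), 3(W), 1(W) are all W)
n=9: W (go to 8, an L position)
n=10: L (options 9(W), 5(W), 3(W) are all W)
n=11: W (go to 10, an L position)
n=12: L (options 11(W), 7(W), 5(W) are all W)
n=13: W (go to 12, an L position)
n=14: L (options 13(W), 9(W), 7(W) are all W)
n=15: W (go to 14, an L position)
n=16: L (options 15(W), 11(W), 9(W) are all W)
n=17: W (go to 16, an L position)
n=18: L (options 17(W), 13(W), 11(W) are all W)
n=19: W (go to 18, an L position)
n=20: L (options 19(W), 15(W), 13(W) are all W)
n=21: W (go to 20, an L position)
n=22: L (options 21(W), 17(W), 15(W) are all W)
n=23: W (go to 22, an L position)
n=24: L (options 23(W), 19(W), 17(W) are all W)
n=25: W (go to 24, an L position)
n=26: L (options 25(W), 21(W), 19(W) are all W)
n=27: W (go to 26, an L position)
n=28: L (options 27(W), 23(W), 21(W) are all W)
n=29: W (go to 28, an L position)
n=30: L (options 29(W), 25(W), 23(W) are all W)
n=31: W (go to 30, an L position)
n=32: L (options 31(W), 27(W), 25(W) are all W)
n=33: W (go to 32, an L position)
n=34: L (options 33(W), 29(W), 27(W) are all W)
n=35: W (go to 34, an L position)
n=36: L (options 35(W), 31(W), 29(W) are all W)
n=37: W (go to 36, an L position)
n=38: L (options 37(W), 33(W), 31(W) are all W)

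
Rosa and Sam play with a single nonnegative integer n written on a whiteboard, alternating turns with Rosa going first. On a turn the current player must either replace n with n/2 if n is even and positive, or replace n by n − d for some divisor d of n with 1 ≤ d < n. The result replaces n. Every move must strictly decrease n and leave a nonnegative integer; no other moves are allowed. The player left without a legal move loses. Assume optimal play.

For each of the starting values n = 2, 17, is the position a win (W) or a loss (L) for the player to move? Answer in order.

Positions with no move are L. A position that does have a move is losing for the player to move precisely when every available move leads to a winning position for the opponent. Fill in the labels:
n=0: no move → L
n=1: no move → L
n=2: W (go to 1, an L position)
n=3: L (sole option 2(W) is W)
n=4: W (go to 3, an L position)
n=5: L (sole option 4(W) is W)
n=6: W (go to 3, an L position)
n=7: L (sole option 6(W) is W)
n=8: W (go to 7, an L position)
n=9: L (options 6(W), 8(W) are all W)
n=10: W (go to 5, an L position)
n=11: L (sole option 10(W) is W)
n=12: W (go to 9, an L position)
n=13: L (sole option 12(W) is W)
n=14: W (go to 7, an L position)
n=15: L (options 10(W), 12(W), 14(W) are all W)
n=16: W (go to 15, an L position)
n=17: L (sole option 16(W) is W)

2: W, 17: L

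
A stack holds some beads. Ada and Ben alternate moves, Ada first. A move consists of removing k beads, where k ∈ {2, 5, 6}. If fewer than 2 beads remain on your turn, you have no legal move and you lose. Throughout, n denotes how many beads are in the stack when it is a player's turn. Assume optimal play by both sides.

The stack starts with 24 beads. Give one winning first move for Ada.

Remove 2, leaving 22.

Label each position W (a win for the player to move) or L (a loss). A position with no legal move is L; any other position is W exactly when some move reaches an L, and L when every move reaches a W.
n=0: no move → L
n=1: no move → L
n=2: can move to 0, which is L ⇒ W
n=3: can move to 1, which is L ⇒ W
n=4: the only move is to 2(W), a W ⇒ L
n=5: can move to 0, which is L ⇒ W
n=6: can move to 4, which is L ⇒ W
n=7: can move to 1, which is L ⇒ W
n=8: moves to 6(W), 3(W), 2(W); every one is W ⇒ L
n=9: can move to 4, which is L ⇒ W
n=10: can move to 8, which is L ⇒ W
n=11: moves to 9(W), 6(W), 5(W); every one is W ⇒ L
n=12: moves to 10(W), 7(W), 6(W); every one is W ⇒ L
n=13: can move to 11, which is L ⇒ W
n=14: can move to 12, which is L ⇒ W
n=15: moves to 13(W), 10(W), 9(W); every one is W ⇒ L
n=16: can move to 11, which is L ⇒ W
n=17: can move to 15, which is L ⇒ W
n=18: can move to 12, which is L ⇒ W
n=19: moves to 17(W), 14(W), 13(W); every one is W ⇒ L
n=20: can move to 15, which is L ⇒ W
n=21: can move to 19, which is L ⇒ W
n=22: moves to 20(W), 17(W), 16(W); every one is W ⇒ L
n=23: moves to 21(W), 18(W), 17(W); every one is W ⇒ L
n=24: can move to 22, which is L ⇒ W
From 24, the L positions reachable in one move are: 22, 19. Any move reaching one of these is winning.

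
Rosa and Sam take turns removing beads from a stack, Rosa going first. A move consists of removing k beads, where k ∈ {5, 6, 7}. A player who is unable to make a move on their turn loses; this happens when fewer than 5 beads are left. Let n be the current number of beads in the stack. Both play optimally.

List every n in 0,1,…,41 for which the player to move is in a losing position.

Use the standard recursion: the mover loses at a terminal position; elsewhere, the mover wins exactly when some move hands the opponent an L position.
n=0: no move → L
n=1: no move → L
n=2: no move → L
n=3: no move → L
n=4: no move → L
n=5: →0(L), so W
n=6: →1(L), so W
n=7: →2(L), so W
n=8: →3(L), so W
n=9: →4(L), so W
n=10: →4(L), so W
n=11: →4(L), so W
n=12: →7(W), 6(W), 5(W) — all W, so L
n=13: →8(W), 7(W), 6(W) — all W, so L
n=14: →9(W), 8(W), 7(W) — all W, so L
n=15: →10(W), 9(W), 8(W) — all W, so L
n=16: →11(W), 10(W), 9(W) — all W, so L
n=17: →12(L), so W
n=18: →13(L), so W
n=19: →14(L), so W
n=20: →15(L), so W
n=21: →16(L), so W
n=22: →16(L), so W
n=23: →16(L), so W
n=24: →19(W), 18(W), 17(W) — all W, so L
n=25: →20(W), 19(W), 18(W) — all W, so L
n=26: →21(W), 20(W), 19(W) — all W, so L
n=27: →22(W), 21(W), 20(W) — all W, so L
n=28: →23(W), 22(W), 21(W) — all W, so L
n=29: →24(L), so W
n=30: →25(L), so W
n=31: →26(L), so W
n=32: →27(L), so W
n=33: →28(L), so W
n=34: →28(L), so W
n=35: →28(L), so W
n=36: →31(W), 30(W), 29(W) — all W, so L
n=37: →32(W), 31(W), 30(W) — all W, so L
n=38: →33(W), 32(W), 31(W) — all W, so L
n=39: →34(W), 33(W), 32(W) — all W, so L
n=40: →35(W), 34(W), 33(W) — all W, so L
n=41: →36(L), so W
The losing starting values of n are exactly the entries labelled L in this table (20 of them).

0, 1, 2, 3, 4, 12, 13, 14, 15, 16, 24, 25, 26, 27, 28, 36, 37, 38, 39, 40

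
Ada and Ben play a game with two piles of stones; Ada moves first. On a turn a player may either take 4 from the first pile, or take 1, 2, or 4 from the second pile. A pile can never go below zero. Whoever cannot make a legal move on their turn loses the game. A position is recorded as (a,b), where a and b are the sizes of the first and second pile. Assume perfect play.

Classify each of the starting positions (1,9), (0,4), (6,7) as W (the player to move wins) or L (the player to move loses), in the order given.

(1,9): L, (0,4): W, (6,7): L

Use the standard recursion: the mover loses at a terminal position; elsewhere, the mover wins exactly when some move hands the opponent an L position.
No move ever increases a pile, so every position that can arise here has a ≤ 6 and b ≤ 9; it is enough to label the cells with 0 ≤ a ≤ 6 and 0 ≤ b ≤ 9.
Every move lowers a or b (never raises either), so fill the grid row by row in increasing a, and left to right within a row: each cell's successors are then already labelled.
      b=0  b=1  b=2  b=3  b=4  b=5  b=6  b=7  b=8  b=9
a=0:    L    W    W    L    W    W    L    W    W    L
a=1:    L    W    W    L    W    W    L    W    W    L
a=2:    L    W    W    L    W    W    L    W    W    L
a=3:    L    W    W    L    W    W    L    W    W    L
a=4:    W    L    W    W    L    W    W    L    W    W
a=5:    W    L    W    W    L    W    W    L    W    W
a=6:    W    L    W    W    L    W    W    L    W    W
Cells with no legal move (terminal, hence L): (0,0), (1,0), (2,0), (3,0).
The remaining L cells, each justified by listing all of its moves:
(0,3): only reaches (0,2)(W), (0,1)(W), all W → L
(0,6): only reaches (0,5)(W), (0,4)(W), (0,2)(W), all W → L
(0,9): only reaches (0,8)(W), (0,7)(W), (0,5)(W), all W → L
(1,3): only reaches (1,2)(W), (1,1)(W), all W → L
(1,6): only reaches (1,5)(W), (1,4)(W), (1,2)(W), all W → L
(1,9): only reaches (1,8)(W), (1,7)(W), (1,5)(W), all W → L
(2,3): only reaches (2,2)(W), (2,1)(W), all W → L
(2,6): only reaches (2,5)(W), (2,4)(W), (2,2)(W), all W → L
(2,9): only reaches (2,8)(W), (2,7)(W), (2,5)(W), all W → L
(3,3): only reaches (3,2)(W), (3,1)(W), all W → L
(3,6): only reaches (3,5)(W), (3,4)(W), (3,2)(W), all W → L
(3,9): only reaches (3,8)(W), (3,7)(W), (3,5)(W), all W → L
(4,1): only reaches (0,1)(W), (4,0)(W), all W → L
(4,4): only reaches (0,4)(W), (4,3)(W), (4,2)(W), (4,0)(W), all W → L
(4,7): only reaches (0,7)(W), (4,6)(W), (4,5)(W), (4,3)(W), all W → L
(5,1): only reaches (1,1)(W), (5,0)(W), all W → L
(5,4): only reaches (1,4)(W), (5,3)(W), (5,2)(W), (5,0)(W), all W → L
(5,7): only reaches (1,7)(W), (5,6)(W), (5,5)(W), (5,3)(W), all W → L
(6,1): only reaches (2,1)(W), (6,0)(W), all W → L
(6,4): only reaches (2,4)(W), (6,3)(W), (6,2)(W), (6,0)(W), all W → L
(6,7): only reaches (2,7)(W), (6,6)(W), (6,5)(W), (6,3)(W), all W → L
Every other cell has at least one move into one of the L cells above, so it is W.
(1,9): one of the L cells justified above, so L
(0,4): the move to (0,3) reaches an L cell, so W
(6,7): one of the L cells justified above, so L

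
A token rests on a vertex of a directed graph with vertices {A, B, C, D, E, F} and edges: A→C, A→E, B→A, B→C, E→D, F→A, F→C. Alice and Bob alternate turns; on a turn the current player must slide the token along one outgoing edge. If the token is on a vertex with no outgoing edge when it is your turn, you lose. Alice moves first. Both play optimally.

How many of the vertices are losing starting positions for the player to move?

2

Label each position W (a win for the player to move) or L (a loss). A position with no legal move is L; any other position is W exactly when some move reaches an L, and L when every move reaches a W.
Every edge goes from a vertex to one that appears earlier in the order D, C, E, A, B, F, so processing vertices in that order labels each vertex after all of its successors.
D: no outgoing edge → L
C: no outgoing edge → L
E: can move to D, which is L ⇒ W
A: can move to C, which is L ⇒ W
B: can move to C, which is L ⇒ W
F: can move to C, which is L ⇒ W
The L vertices are C, D; that is 2 in all.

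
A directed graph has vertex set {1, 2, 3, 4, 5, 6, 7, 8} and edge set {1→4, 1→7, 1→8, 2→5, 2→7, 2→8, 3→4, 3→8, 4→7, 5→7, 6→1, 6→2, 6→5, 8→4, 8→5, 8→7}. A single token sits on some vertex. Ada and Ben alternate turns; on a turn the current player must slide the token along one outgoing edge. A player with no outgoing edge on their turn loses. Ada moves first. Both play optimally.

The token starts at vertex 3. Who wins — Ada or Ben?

Ben wins.

Use the standard recursion: the mover loses at a terminal position; elsewhere, the mover wins exactly when some move hands the opponent an L position.
Every edge goes from a vertex to one that appears earlier in the order 7, 5, 4, 8, 1, 2, 3, 6, so processing vertices in that order labels each vertex after all of its successors.
7: no outgoing edge → L
5: →7(L), so W
4: →7(L), so W
8: →7(L), so W
1: →7(L), so W
2: →7(L), so W
3: →8(W), 4(W) — all W, so L
6: →2(W), 1(W), 5(W) — all W, so L
Every move from 3 reaches a W position, so the mover loses.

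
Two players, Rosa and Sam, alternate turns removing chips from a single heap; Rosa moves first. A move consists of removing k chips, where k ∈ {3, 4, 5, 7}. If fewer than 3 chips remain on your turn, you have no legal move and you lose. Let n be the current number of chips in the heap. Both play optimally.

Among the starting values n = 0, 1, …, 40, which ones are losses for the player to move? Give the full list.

Label each position W (a win for the player to move) or L (a loss). A position with no legal move is L; any other position is W exactly when some move reaches an L, and L when every move reaches a W.
n=0: no move → L
n=1: no move → L
n=2: no move → L
n=3: can move to 0, which is L ⇒ W
n=4: can move to 1, which is L ⇒ W
n=5: can move to 2, which is L ⇒ W
n=6: can move to 2, which is L ⇒ W
n=7: can move to 2, which is L ⇒ W
n=8: can move to 1, which is L ⇒ W
n=9: can move to 2, which is L ⇒ W
n=10: moves to 7(W), 6(W), 5(W), 3(W); every one is W ⇒ L
n=11: moves to 8(W), 7(W), 6(W), 4(W); every one is W ⇒ L
n=12: moves to 9(W), 8(W), 7(W), 5(W); every one is W ⇒ L
n=13: can move to 10, which is L ⇒ W
n=14: can move to 11, which is L ⇒ W
n=15: can move to 12, which is L ⇒ W
n=16: can move to 12, which is L ⇒ W
n=17: can move to 12, which is L ⇒ W
n=18: can move to 11, which is L ⇒ W
n=19: can move to 12, which is L ⇒ W
n=20: moves to 17(W), 16(W), 15(W), 13(W); every one is W ⇒ L
n=21: moves to 18(W), 17(W), 16(W), 14(W); every one is W ⇒ L
n=22: moves to 19(W), 18(W), 17(W), 15(W); every one is W ⇒ L
n=23: can move to 20, which is L ⇒ W
n=24: can move to 21, which is L ⇒ W
n=25: can move to 22, which is L ⇒ W
n=26: can move to 22, which is L ⇒ W
n=27: can move to 22, which is L ⇒ W
n=28: can move to 21, which is L ⇒ W
n=29: can move to 22, which is L ⇒ W
n=30: moves to 27(W), 26(W), 25(W), 23(W); every one is W ⇒ L
n=31: moves to 28(W), 27(W), 26(W), 24(W); every one is W ⇒ L
n=32: moves to 29(W), 28(W), 27(W), 25(W); every one is W ⇒ L
n=33: can move to 30, which is L ⇒ W
n=34: can move to 31, which is L ⇒ W
n=35: can move to 32, which is L ⇒ W
n=36: can move to 32, which is L ⇒ W
n=37: can move to 32, which is L ⇒ W
n=38: can move to 31, which is L ⇒ W
n=39: can move to 32, which is L ⇒ W
n=40: moves to 37(W), 36(W), 35(W), 33(W); every one is W ⇒ L
The losing starting values of n are exactly the entries labelled L in this table (13 of them).

0, 1, 2, 10, 11, 12, 20, 21, 22, 30, 31, 32, 40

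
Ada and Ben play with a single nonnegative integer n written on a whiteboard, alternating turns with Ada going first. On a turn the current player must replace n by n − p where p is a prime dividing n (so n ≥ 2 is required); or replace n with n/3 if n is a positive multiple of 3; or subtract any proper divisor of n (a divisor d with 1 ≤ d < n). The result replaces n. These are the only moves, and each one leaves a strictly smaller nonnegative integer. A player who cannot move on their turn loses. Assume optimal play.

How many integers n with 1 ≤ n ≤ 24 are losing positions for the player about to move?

5

Label each position W (a win for the player to move) or L (a loss). A position with no legal move is L; any other position is W exactly when some move reaches an L, and L when every move reaches a W.
n=0: no move → L
n=1: no move → L
n=2: can move to 0, which is L ⇒ W
n=3: can move to 0, which is L ⇒ W
n=4: moves to 2(W), 3(W); every one is W ⇒ L
n=5: can move to 0, which is L ⇒ W
n=6: can move to 4, which is L ⇒ W
n=7: can move to 0, which is L ⇒ W
n=8: can move to 4, which is L ⇒ W
n=9: moves to 3(W), 6(W), 8(W); every one is W ⇒ L
n=10: can move to 9, which is L ⇒ W
n=11: can move to 0, which is L ⇒ W
n=12: can move to 4, which is L ⇒ W
n=13: can move to 0, which is L ⇒ W
n=14: moves to 7(W), 12(W), 13(W); every one is W ⇒ L
n=15: can move to 14, which is L ⇒ W
n=16: can move to 14, which is L ⇒ W
n=17: can move to 0, which is L ⇒ W
n=18: can move to 9, which is L ⇒ W
n=19: can move to 0, which is L ⇒ W
n=20: moves to 10(W), 15(W), 16(W), 18(W), 19(W); every one is W ⇒ L
n=21: can move to 14, which is L ⇒ W
n=22: can move to 20, which is L ⇒ W
n=23: can move to 0, which is L ⇒ W
n=24: can move to 20, which is L ⇒ W
L entries with 1 ≤ n ≤ 24 (n=0 is outside the asked range and is not counted): n = 1, 4, 9, 14, 20; that makes 5.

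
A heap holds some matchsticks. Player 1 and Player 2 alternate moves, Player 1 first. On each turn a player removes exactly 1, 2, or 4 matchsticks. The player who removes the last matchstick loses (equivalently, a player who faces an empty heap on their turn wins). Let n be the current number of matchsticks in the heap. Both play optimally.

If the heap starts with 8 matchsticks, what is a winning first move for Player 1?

Classify positions by backward induction: terminal positions (no move available) are W. From any other position, the mover wins iff some move reaches an L.
n=0: no move; the opponent has just taken the last matchstick and therefore loses → W
n=1: only reaches 0(W), which is W → L
n=2: reaches L-position 1 → W
n=3: reaches L-position 1 → W
n=4: only reaches 3(W), 2(W), 0(W), all W → L
n=5: reaches L-position 4 → W
n=6: reaches L-position 4 → W
n=7: only reaches 6(W), 5(W), 3(W), all W → L
n=8: reaches L-position 7 → W
From 8, the L positions reachable in one move are: 7, 4. Any move reaching one of these is winning.

Remove 1, leaving 7.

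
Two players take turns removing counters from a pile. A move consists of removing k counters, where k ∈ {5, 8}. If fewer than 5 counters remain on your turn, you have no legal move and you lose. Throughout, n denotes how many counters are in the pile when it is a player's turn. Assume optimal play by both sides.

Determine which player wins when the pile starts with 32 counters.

The first player wins.

Use the standard recursion: the mover loses at a terminal position; elsewhere, the mover wins exactly when some move hands the opponent an L position.
n=0: no move → L
n=1: no move → L
n=2: no move → L
n=3: no move → L
n=4: no move → L
n=5: W (go to 0, an L position)
n=6: W (go to 1, an L position)
n=7: W (go to 2, an L position)
n=8: W (go to 3, an L position)
n=9: W (go to 4, an L position)
n=10: W (go to 2, an L position)
n=11: W (go to 3, an L position)
n=12: W (go to 4, an L position)
n=13: L (options 8(W), 5(W) are all W)
n=14: L (options 9(W), 6(W) are all W)
n=15: L (options 10(W), 7(W) are all W)
n=16: L (options 11(W), 8(W) are all W)
n=17: L (options 12(W), 9(W) are all W)
n=18: W (go to 13, an L position)
n=19: W (go to 14, an L position)
n=20: W (go to 15, an L position)
n=21: W (go to 16, an L position)
n=22: W (go to 17, an L position)
n=23: W (go to 15, an L position)
n=24: W (go to 16, an L position)
n=25: W (go to 17, an L position)
n=26: L (options 21(W), 18(W) are all W)
n=27: L (options 22(W), 19(W) are all W)
n=28: L (options 23(W), 20(W) are all W)
n=29: L (options 24(W), 21(W) are all W)
n=30: L (options 25(W), 22(W) are all W)
n=31: W (go to 26, an L position)
n=32: W (go to 27, an L position)
From 32 the player to move can remove 5, leaving 27, reaching an L position.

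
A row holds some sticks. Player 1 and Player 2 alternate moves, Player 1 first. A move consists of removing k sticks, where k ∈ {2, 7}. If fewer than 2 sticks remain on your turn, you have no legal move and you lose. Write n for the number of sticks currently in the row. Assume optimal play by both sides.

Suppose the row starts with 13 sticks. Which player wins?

Label each position W (a win for the player to move) or L (a loss). A position with no legal move is L; any other position is W exactly when some move reaches an L, and L when every move reaches a W.
n=0: no move → L
n=1: no move → L
n=2: W (go to 0, an L position)
n=3: W (go to 1, an L position)
n=4: L (sole option 2(W) is W)
n=5: L (sole option 3(W) is W)
n=6: W (go to 4, an L position)
n=7: W (go to 5, an L position)
n=8: W (go to 1, an L position)
n=9: L (options 7(W), 2(W) are all W)
n=10: L (options 8(W), 3(W) are all W)
n=11: W (go to 9, an L position)
n=12: W (go to 10, an L position)
n=13: L (options 11(W), 6(W) are all W)
The starting position 13 is L: whatever Player 1 does, the opponent receives a W position.

Player 2 wins.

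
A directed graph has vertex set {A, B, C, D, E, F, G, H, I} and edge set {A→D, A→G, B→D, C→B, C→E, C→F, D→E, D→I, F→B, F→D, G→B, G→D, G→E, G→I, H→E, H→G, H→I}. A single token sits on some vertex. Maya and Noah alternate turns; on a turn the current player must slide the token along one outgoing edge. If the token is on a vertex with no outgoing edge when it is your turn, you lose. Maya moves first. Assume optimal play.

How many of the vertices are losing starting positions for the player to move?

Build the W/L table. Terminal = L. A non-terminal position is W if it has a move to some L; otherwise it is L.
Every edge goes from a vertex to one that appears earlier in the order I, E, D, B, G, F, C, A, H, so processing vertices in that order labels each vertex after all of its successors.
I: no outgoing edge → L
E: no outgoing edge → L
D: can move to E, which is L ⇒ W
B: the only move is to D(W), a W ⇒ L
G: can move to B, which is L ⇒ W
F: can move to B, which is L ⇒ W
C: can move to B, which is L ⇒ W
A: moves to G(W), D(W); every one is W ⇒ L
H: can move to E, which is L ⇒ W
The L vertices are A, B, E, I; that is 4 in all.

4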